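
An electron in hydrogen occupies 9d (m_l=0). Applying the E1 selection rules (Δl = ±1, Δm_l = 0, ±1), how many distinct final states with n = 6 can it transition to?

6

E1 requires Δl = ±1, so l_f ∈ {1, 3}; with 0 ≤ l_f ≤ n_f−1 = 5, the allowed l_f values are {1, 3}.
For l_f = 1: m_f ∈ {m_i−1, m_i, m_i+1} ∩ [−1, 1] = {-1, 0, 1} → 3 states.
For l_f = 3: m_f ∈ {m_i−1, m_i, m_i+1} ∩ [−3, 3] = {-1, 0, 1} → 3 states.
Total: 6.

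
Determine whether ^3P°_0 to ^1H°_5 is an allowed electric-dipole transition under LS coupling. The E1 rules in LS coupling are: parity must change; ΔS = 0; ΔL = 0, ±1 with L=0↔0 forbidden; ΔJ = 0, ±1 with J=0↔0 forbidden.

forbidden

Reading off the term symbols: S 1→0, L 1→5, J 0→5, parity odd→odd.
ΔJ = 0, ±1 (not J=0↔0): J: 0 → 5, ΔJ = +5 — ✗.
ΔL = 0, ±1 (not L=0↔0): L: 1 → 5, ΔL = +4 — ✗.
Parity must change: odd → odd — ✗.
ΔS = 0: S: 1 → 0 — ✗.
Rule(s) violated: parity, ΔS, ΔL, ΔJ.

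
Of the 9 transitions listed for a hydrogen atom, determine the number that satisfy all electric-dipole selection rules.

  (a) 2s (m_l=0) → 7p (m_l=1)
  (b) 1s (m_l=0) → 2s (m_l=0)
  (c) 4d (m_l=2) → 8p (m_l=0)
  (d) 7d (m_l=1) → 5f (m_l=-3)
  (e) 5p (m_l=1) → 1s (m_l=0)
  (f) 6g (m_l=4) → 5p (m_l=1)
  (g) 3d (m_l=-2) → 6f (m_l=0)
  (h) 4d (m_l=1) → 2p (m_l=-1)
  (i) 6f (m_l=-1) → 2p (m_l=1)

(a) allowed
(b) forbidden — Δl = +0 (E1 requires Δl = ±1)
(c) forbidden — Δm_l = -2 (E1 requires Δm_l = 0, ±1)
(d) forbidden — Δm_l = -4 (E1 requires Δm_l = 0, ±1)
(e) allowed
(f) forbidden — Δl = -3 (E1 requires Δl = ±1); Δm_l = -3 (E1 requires Δm_l = 0, ±1)
(g) forbidden — Δm_l = +2 (E1 requires Δm_l = 0, ±1)
(h) forbidden — Δm_l = -2 (E1 requires Δm_l = 0, ±1)
(i) forbidden — Δl = -2 (E1 requires Δl = ±1); Δm_l = +2 (E1 requires Δm_l = 0, ±1)
Total allowed: 2 of 9.

2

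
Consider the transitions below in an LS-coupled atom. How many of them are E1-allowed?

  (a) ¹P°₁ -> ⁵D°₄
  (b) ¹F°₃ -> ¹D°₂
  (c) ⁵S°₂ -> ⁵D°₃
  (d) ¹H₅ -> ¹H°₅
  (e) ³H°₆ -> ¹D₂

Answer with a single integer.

(a) forbidden (parity, ΔS, ΔJ fail)
(b) forbidden (parity fails)
(c) forbidden (parity, ΔL fail)
(d) allowed
(e) forbidden (ΔS, ΔL, ΔJ fail)
Total allowed: 1 of 5.

1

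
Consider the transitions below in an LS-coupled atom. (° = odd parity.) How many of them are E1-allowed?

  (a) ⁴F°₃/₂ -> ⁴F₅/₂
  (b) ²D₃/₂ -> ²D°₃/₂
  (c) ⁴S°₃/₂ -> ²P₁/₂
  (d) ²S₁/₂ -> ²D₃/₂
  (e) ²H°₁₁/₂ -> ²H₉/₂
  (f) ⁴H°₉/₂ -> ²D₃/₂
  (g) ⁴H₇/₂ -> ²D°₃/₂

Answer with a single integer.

(a) allowed
(b) allowed
(c) forbidden (ΔS fails)
(d) forbidden (parity, ΔL fail)
(e) allowed
(f) forbidden (ΔS, ΔL, ΔJ fail)
(g) forbidden (ΔS, ΔL, ΔJ fail)
Total allowed: 3 of 7.

3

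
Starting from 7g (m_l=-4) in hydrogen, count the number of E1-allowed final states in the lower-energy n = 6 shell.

E1 requires Δl = ±1, so l_f ∈ {3, 5}; with 0 ≤ l_f ≤ n_f−1 = 5, the allowed l_f values are {3, 5}.
For l_f = 3: m_f ∈ {m_i−1, m_i, m_i+1} ∩ [−3, 3] = {-3} → 1 state.
For l_f = 5: m_f ∈ {m_i−1, m_i, m_i+1} ∩ [−5, 5] = {-5, -4, -3} → 3 states.
Total: 4.

4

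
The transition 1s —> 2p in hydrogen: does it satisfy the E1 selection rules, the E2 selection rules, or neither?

Δl = 1 − 0 = +1; l_i + l_f = 1.
E1 (Δl = ±1): satisfied.
E2 (Δl = 0,±2, l_i+l_f ≥ 2): not satisfied.

E1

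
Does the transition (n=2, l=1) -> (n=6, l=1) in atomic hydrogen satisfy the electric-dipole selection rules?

Initial l = 1, final l = 1, so Δl = +0. E1 requires Δl = ±1: violated.
The transition is electric-dipole forbidden.

forbidden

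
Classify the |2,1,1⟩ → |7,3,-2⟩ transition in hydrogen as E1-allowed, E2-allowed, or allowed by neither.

neither

Δl = 3 − 1 = +2; l_i + l_f = 4.
Δm_l = -3.
E1 (Δl = ±1, |Δm_l| ≤ 1): not satisfied.
E2 (Δl = 0,±2, l_i+l_f ≥ 2, |Δm_l| ≤ 2): not satisfied.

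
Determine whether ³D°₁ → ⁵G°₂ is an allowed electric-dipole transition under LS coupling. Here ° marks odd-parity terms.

forbidden

Parity must change: odd → odd — ✗.
ΔS = 0: S: 1 → 2 — ✗.
ΔL = 0, ±1 (not L=0↔0): L: 2 → 4, ΔL = +2 — ✗.
ΔJ = 0, ±1 (not J=0↔0): J: 1 → 2, ΔJ = +1 — ✓.
Rule(s) violated: parity, ΔS, ΔL.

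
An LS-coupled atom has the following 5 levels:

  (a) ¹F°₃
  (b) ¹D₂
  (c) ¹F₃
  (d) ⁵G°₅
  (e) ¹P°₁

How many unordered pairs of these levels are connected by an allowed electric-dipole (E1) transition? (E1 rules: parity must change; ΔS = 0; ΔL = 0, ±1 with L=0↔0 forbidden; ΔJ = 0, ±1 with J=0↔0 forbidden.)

(a)–(b): allowed.
(a)–(c): allowed.
(a)–(d): forbidden (parity, ΔS, ΔJ).
(a)–(e): forbidden (parity, ΔL, ΔJ).
(b)–(c): forbidden (parity).
(b)–(d): forbidden (ΔS, ΔL, ΔJ).
(b)–(e): allowed.
(c)–(d): forbidden (ΔS, ΔJ).
(c)–(e): forbidden (ΔL, ΔJ).
(d)–(e): forbidden (parity, ΔS, ΔL, ΔJ).
Allowed pairs: 3 of 10.

3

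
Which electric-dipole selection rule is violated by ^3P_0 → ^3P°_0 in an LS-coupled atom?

Parity must change: even → odd — ✓.
ΔS = 0: S: 1 → 1 — ✓.
ΔL = 0, ±1 (not L=0↔0): L: 1 → 1, ΔL = +0 — ✓.
ΔJ = 0, ±1 (not J=0↔0): J: 0 → 0, ΔJ = +0 — ✗.

the J=0 ↔ J=0 exclusion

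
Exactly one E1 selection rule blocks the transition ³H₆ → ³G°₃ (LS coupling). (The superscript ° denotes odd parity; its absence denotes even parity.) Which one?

the ΔJ = 0, ±1 rule

Parity must change: even → odd — satisfied.
ΔS = 0: S: 1 → 1 — satisfied.
ΔL = 0, ±1 (not L=0↔0): L: 5 → 4, ΔL = -1 — satisfied.
ΔJ = 0, ±1 (not J=0↔0): J: 6 → 3, ΔJ = -3 — violated.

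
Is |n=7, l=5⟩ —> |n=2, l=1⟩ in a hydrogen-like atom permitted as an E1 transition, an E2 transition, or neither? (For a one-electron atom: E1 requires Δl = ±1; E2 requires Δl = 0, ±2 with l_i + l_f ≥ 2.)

Δl = 1 − 5 = -4; l_i + l_f = 6.
E1 (Δl = ±1): not satisfied.
E2 (Δl = 0,±2, l_i+l_f ≥ 2): not satisfied.

neither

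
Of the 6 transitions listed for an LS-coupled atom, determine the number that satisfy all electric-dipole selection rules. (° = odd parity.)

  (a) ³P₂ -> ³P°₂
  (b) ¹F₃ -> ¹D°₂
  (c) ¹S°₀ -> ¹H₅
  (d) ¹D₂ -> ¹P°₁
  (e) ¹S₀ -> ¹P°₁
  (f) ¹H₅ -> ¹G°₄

5

(a) allowed
(b) allowed
(c) forbidden (ΔL, ΔJ fail)
(d) allowed
(e) allowed
(f) allowed
Total allowed: 5 of 6.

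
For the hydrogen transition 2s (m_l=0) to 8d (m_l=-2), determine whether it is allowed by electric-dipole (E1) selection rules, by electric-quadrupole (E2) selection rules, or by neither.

Δl = 2 − 0 = +2; l_i + l_f = 2.
Δm_l = -2.
E1 (Δl = ±1, |Δm_l| ≤ 1): not satisfied.
E2 (Δl = 0,±2, l_i+l_f ≥ 2, |Δm_l| ≤ 2): satisfied.

E2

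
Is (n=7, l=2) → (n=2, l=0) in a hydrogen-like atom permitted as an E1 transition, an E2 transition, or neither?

Δl = 0 − 2 = -2; l_i + l_f = 2.
E1 (Δl = ±1): not satisfied.
E2 (Δl = 0,±2, l_i+l_f ≥ 2): satisfied.

E2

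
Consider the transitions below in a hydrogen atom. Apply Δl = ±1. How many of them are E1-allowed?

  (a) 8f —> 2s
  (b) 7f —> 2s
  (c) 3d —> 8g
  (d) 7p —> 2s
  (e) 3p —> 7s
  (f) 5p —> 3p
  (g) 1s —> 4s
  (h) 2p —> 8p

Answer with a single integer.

2

(a) forbidden — Δl = -3 (E1 requires Δl = ±1)
(b) forbidden — Δl = -3 (E1 requires Δl = ±1)
(c) forbidden — Δl = +2 (E1 requires Δl = ±1)
(d) allowed
(e) allowed
(f) forbidden — Δl = +0 (E1 requires Δl = ±1)
(g) forbidden — Δl = +0 (E1 requires Δl = ±1)
(h) forbidden — Δl = +0 (E1 requires Δl = ±1)
Total allowed: 2 of 8.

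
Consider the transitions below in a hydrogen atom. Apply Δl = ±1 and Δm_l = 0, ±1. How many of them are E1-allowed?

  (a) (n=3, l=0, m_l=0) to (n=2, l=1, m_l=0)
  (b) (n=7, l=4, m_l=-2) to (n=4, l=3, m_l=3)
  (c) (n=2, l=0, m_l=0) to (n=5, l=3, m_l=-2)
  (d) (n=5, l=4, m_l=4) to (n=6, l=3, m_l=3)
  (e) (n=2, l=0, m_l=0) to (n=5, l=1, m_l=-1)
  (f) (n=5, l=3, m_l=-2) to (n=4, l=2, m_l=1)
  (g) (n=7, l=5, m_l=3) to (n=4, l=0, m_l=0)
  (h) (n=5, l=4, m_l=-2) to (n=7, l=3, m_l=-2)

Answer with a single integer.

(a) allowed
(b) forbidden — Δm_l = +5 (E1 requires Δm_l = 0, ±1)
(c) forbidden — Δl = +3 (E1 requires Δl = ±1); Δm_l = -2 (E1 requires Δm_l = 0, ±1)
(d) allowed
(e) allowed
(f) forbidden — Δm_l = +3 (E1 requires Δm_l = 0, ±1)
(g) forbidden — Δl = -5 (E1 requires Δl = ±1); Δm_l = -3 (E1 requires Δm_l = 0, ±1)
(h) allowed
Total allowed: 4 of 8.

4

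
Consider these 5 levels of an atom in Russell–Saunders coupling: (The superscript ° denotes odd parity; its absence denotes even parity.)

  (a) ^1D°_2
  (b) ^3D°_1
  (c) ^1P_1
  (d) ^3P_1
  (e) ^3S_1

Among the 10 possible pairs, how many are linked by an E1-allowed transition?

2

(a)–(b): forbidden (parity, ΔS).
(a)–(c): allowed.
(a)–(d): forbidden (ΔS).
(a)–(e): forbidden (ΔS, ΔL).
(b)–(c): forbidden (ΔS).
(b)–(d): allowed.
(b)–(e): forbidden (ΔL).
(c)–(d): forbidden (parity, ΔS).
(c)–(e): forbidden (parity, ΔS).
(d)–(e): forbidden (parity).
Allowed pairs: 2 of 10.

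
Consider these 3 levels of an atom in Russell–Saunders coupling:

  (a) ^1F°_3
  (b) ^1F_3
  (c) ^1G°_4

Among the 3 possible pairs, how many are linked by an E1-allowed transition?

2

(a)–(b): allowed.
(a)–(c): forbidden (parity).
(b)–(c): allowed.
Allowed pairs: 2 of 3.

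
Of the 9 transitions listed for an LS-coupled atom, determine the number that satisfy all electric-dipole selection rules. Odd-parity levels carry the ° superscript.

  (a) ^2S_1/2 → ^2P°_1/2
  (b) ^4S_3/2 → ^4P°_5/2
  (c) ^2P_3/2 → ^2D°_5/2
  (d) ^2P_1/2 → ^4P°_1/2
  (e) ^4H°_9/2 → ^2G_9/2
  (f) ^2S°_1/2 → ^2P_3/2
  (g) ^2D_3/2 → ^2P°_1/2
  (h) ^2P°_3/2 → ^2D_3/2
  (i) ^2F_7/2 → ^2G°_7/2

7

(a) allowed
(b) allowed
(c) allowed
(d) forbidden (ΔS fails)
(e) forbidden (ΔS fails)
(f) allowed
(g) allowed
(h) allowed
(i) allowed
Total allowed: 7 of 9.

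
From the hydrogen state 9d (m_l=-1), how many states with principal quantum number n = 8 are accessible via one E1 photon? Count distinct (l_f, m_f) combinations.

E1 requires Δl = ±1, so l_f ∈ {1, 3}; with 0 ≤ l_f ≤ n_f−1 = 7, the allowed l_f values are {1, 3}.
For l_f = 1: m_f ∈ {m_i−1, m_i, m_i+1} ∩ [−1, 1] = {-1, 0} → 2 states.
For l_f = 3: m_f ∈ {m_i−1, m_i, m_i+1} ∩ [−3, 3] = {-2, -1, 0} → 3 states.
Total: 5.

5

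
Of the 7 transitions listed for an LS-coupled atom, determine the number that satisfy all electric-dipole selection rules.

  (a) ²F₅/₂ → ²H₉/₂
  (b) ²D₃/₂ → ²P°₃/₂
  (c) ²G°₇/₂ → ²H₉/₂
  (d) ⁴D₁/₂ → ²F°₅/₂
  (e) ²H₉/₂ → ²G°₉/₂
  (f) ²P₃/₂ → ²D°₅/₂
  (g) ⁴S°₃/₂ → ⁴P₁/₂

5

(a) forbidden (parity, ΔL, ΔJ fail)
(b) allowed
(c) allowed
(d) forbidden (ΔS, ΔJ fail)
(e) allowed
(f) allowed
(g) allowed
Total allowed: 5 of 7.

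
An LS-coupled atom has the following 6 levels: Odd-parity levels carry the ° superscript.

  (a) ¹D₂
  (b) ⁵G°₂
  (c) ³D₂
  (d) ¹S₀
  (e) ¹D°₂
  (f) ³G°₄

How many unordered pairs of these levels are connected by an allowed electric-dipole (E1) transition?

(a)–(b): forbidden (ΔS, ΔL).
(a)–(c): forbidden (parity, ΔS).
(a)–(d): forbidden (parity, ΔL, ΔJ).
(a)–(e): allowed.
(a)–(f): forbidden (ΔS, ΔL, ΔJ).
(b)–(c): forbidden (ΔS, ΔL).
(b)–(d): forbidden (ΔS, ΔL, ΔJ).
(b)–(e): forbidden (parity, ΔS, ΔL).
(b)–(f): forbidden (parity, ΔS, ΔJ).
(c)–(d): forbidden (parity, ΔS, ΔL, ΔJ).
(c)–(e): forbidden (ΔS).
(c)–(f): forbidden (ΔL, ΔJ).
(d)–(e): forbidden (ΔL, ΔJ).
(d)–(f): forbidden (ΔS, ΔL, ΔJ).
(e)–(f): forbidden (parity, ΔS, ΔL, ΔJ).
Allowed pairs: 1 of 15.

1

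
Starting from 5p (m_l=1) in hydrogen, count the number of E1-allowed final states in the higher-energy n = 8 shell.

4

E1 requires Δl = ±1, so l_f ∈ {0, 2}; with 0 ≤ l_f ≤ n_f−1 = 7, the allowed l_f values are {0, 2}.
For l_f = 0: m_f ∈ {m_i−1, m_i, m_i+1} ∩ [−0, 0] = {0} → 1 state.
For l_f = 2: m_f ∈ {m_i−1, m_i, m_i+1} ∩ [−2, 2] = {0, 1, 2} → 3 states.
Total: 4.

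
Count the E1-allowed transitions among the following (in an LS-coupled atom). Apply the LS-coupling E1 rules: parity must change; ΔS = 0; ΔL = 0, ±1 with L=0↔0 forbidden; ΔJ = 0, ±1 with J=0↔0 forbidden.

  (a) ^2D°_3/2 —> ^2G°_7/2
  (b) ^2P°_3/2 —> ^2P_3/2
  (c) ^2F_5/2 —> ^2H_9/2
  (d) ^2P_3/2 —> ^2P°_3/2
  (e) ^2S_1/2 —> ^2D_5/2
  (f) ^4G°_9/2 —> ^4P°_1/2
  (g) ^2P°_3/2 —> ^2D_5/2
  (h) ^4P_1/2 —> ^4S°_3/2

(a) forbidden (parity, ΔL, ΔJ fail)
(b) allowed
(c) forbidden (parity, ΔL, ΔJ fail)
(d) allowed
(e) forbidden (parity, ΔL, ΔJ fail)
(f) forbidden (parity, ΔL, ΔJ fail)
(g) allowed
(h) allowed
Total allowed: 4 of 8.

4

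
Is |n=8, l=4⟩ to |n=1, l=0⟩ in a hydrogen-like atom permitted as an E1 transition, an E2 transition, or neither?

Δl = 0 − 4 = -4; l_i + l_f = 4.
E1 (Δl = ±1): not satisfied.
E2 (Δl = 0,±2, l_i+l_f ≥ 2): not satisfied.

neither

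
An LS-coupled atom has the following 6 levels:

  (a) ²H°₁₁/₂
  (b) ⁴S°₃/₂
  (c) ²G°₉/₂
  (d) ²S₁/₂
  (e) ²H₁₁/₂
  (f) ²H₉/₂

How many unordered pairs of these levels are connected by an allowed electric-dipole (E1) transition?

(a)–(b): forbidden (parity, ΔS, ΔL, ΔJ).
(a)–(c): forbidden (parity).
(a)–(d): forbidden (ΔL, ΔJ).
(a)–(e): allowed.
(a)–(f): allowed.
(b)–(c): forbidden (parity, ΔS, ΔL, ΔJ).
(b)–(d): forbidden (ΔS, ΔL).
(b)–(e): forbidden (ΔS, ΔL, ΔJ).
(b)–(f): forbidden (ΔS, ΔL, ΔJ).
(c)–(d): forbidden (ΔL, ΔJ).
(c)–(e): allowed.
(c)–(f): allowed.
(d)–(e): forbidden (parity, ΔL, ΔJ).
(d)–(f): forbidden (parity, ΔL, ΔJ).
(e)–(f): forbidden (parity).
Allowed pairs: 4 of 15.

4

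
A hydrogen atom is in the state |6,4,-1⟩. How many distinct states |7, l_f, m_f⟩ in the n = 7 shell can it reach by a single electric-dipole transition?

E1 requires Δl = ±1, so l_f ∈ {3, 5}; with 0 ≤ l_f ≤ n_f−1 = 6, the allowed l_f values are {3, 5}.
For l_f = 3: m_f ∈ {m_i−1, m_i, m_i+1} ∩ [−3, 3] = {-2, -1, 0} → 3 states.
For l_f = 5: m_f ∈ {m_i−1, m_i, m_i+1} ∩ [−5, 5] = {-2, -1, 0} → 3 states.
Total: 6.

6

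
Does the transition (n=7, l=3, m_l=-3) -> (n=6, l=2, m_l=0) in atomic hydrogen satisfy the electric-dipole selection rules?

Δl = 2 − 3 = -1; the E1 rule Δl = ±1 is satisfied.
m_l: -3 → 0 (Δm_l = +3). |Δm_l| ≤ 1 violated.
The transition is electric-dipole forbidden.

forbidden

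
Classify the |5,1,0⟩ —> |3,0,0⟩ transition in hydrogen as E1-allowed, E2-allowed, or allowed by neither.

E1

Δl = 0 − 1 = -1; l_i + l_f = 1.
Δm_l = +0.
E1 (Δl = ±1, |Δm_l| ≤ 1): satisfied.
E2 (Δl = 0,±2, l_i+l_f ≥ 2, |Δm_l| ≤ 2): not satisfied.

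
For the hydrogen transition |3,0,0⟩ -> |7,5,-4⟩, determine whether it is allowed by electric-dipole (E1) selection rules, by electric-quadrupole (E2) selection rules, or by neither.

Δl = 5 − 0 = +5; l_i + l_f = 5.
Δm_l = -4.
E1 (Δl = ±1, |Δm_l| ≤ 1): not satisfied.
E2 (Δl = 0,±2, l_i+l_f ≥ 2, |Δm_l| ≤ 2): not satisfied.

neither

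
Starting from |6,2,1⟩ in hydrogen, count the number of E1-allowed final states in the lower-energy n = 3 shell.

E1 requires Δl = ±1, so l_f ∈ {1, 3}; with 0 ≤ l_f ≤ n_f−1 = 2, the allowed l_f values are {1}.
For l_f = 1: m_f ∈ {m_i−1, m_i, m_i+1} ∩ [−1, 1] = {0, 1} → 2 states.
Total: 2.

2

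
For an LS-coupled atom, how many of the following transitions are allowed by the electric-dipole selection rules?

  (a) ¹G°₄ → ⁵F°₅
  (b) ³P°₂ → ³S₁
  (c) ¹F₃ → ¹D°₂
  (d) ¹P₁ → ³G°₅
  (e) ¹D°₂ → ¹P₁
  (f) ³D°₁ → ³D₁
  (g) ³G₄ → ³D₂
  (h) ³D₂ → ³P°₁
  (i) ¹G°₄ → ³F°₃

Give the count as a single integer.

(a) forbidden (parity, ΔS fail)
(b) allowed
(c) allowed
(d) forbidden (ΔS, ΔL, ΔJ fail)
(e) allowed
(f) allowed
(g) forbidden (parity, ΔL, ΔJ fail)
(h) allowed
(i) forbidden (parity, ΔS fail)
Total allowed: 5 of 9.

5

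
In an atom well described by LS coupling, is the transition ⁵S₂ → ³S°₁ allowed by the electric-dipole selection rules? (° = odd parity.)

forbidden

Parity must change: even → odd — satisfied.
ΔS = 0: S: 2 → 1 — violated.
ΔL = 0, ±1 (not L=0↔0): L: 0 → 0, ΔL = +0 — violated.
ΔJ = 0, ±1 (not J=0↔0): J: 2 → 1, ΔJ = -1 — satisfied.
Rule(s) violated: ΔS, ΔL.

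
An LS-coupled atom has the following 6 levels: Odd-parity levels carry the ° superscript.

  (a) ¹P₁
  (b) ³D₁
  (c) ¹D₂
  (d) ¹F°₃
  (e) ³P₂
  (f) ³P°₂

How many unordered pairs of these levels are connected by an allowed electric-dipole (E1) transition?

(a)–(b): forbidden (parity, ΔS).
(a)–(c): forbidden (parity).
(a)–(d): forbidden (ΔL, ΔJ).
(a)–(e): forbidden (parity, ΔS).
(a)–(f): forbidden (ΔS).
(b)–(c): forbidden (parity, ΔS).
(b)–(d): forbidden (ΔS, ΔJ).
(b)–(e): forbidden (parity).
(b)–(f): allowed.
(c)–(d): allowed.
(c)–(e): forbidden (parity, ΔS).
(c)–(f): forbidden (ΔS).
(d)–(e): forbidden (ΔS, ΔL).
(d)–(f): forbidden (parity, ΔS, ΔL).
(e)–(f): allowed.
Allowed pairs: 3 of 15.

3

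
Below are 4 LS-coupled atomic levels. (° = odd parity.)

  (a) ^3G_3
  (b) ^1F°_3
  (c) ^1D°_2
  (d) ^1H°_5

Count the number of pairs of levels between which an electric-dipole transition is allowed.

0

(a)–(b): forbidden (ΔS).
(a)–(c): forbidden (ΔS, ΔL).
(a)–(d): forbidden (ΔS, ΔJ).
(b)–(c): forbidden (parity).
(b)–(d): forbidden (parity, ΔL, ΔJ).
(c)–(d): forbidden (parity, ΔL, ΔJ).
Allowed pairs: 0 of 6.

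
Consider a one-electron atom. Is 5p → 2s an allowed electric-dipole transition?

allowed

Initial l = 1, final l = 0, so Δl = -1. E1 requires Δl = ±1: satisfied.
All E1 selection rules are satisfied.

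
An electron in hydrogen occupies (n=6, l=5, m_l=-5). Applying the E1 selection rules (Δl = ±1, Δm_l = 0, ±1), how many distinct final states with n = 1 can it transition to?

E1 requires l_f ∈ {4, 6}, but neither lies in [0, 0], so no final state is reachable.
Total: 0.

0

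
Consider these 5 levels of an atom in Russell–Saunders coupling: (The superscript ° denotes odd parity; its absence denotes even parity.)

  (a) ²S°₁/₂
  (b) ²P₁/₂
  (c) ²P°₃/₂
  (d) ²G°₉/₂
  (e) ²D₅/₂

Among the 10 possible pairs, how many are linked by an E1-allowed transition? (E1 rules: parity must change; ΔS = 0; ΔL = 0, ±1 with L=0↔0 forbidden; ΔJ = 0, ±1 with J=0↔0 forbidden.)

3

(a)–(b): allowed.
(a)–(c): forbidden (parity).
(a)–(d): forbidden (parity, ΔL, ΔJ).
(a)–(e): forbidden (ΔL, ΔJ).
(b)–(c): allowed.
(b)–(d): forbidden (ΔL, ΔJ).
(b)–(e): forbidden (parity, ΔJ).
(c)–(d): forbidden (parity, ΔL, ΔJ).
(c)–(e): allowed.
(d)–(e): forbidden (ΔL, ΔJ).
Allowed pairs: 3 of 10.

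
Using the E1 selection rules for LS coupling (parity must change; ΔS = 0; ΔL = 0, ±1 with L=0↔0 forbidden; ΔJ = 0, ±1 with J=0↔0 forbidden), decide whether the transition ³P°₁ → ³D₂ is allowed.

allowed

Reading off the term symbols: S 1→1, L 1→2, J 1→2, parity odd→even.
Parity must change: odd → even — ✓.
ΔS = 0: S: 1 → 1 — ✓.
ΔL = 0, ±1 (not L=0↔0): L: 1 → 2, ΔL = +1 — ✓.
ΔJ = 0, ±1 (not J=0↔0): J: 1 → 2, ΔJ = +1 — ✓.
All four E1 rules are satisfied.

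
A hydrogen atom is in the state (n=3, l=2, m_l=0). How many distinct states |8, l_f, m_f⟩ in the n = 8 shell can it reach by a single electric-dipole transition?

E1 requires Δl = ±1, so l_f ∈ {1, 3}; with 0 ≤ l_f ≤ n_f−1 = 7, the allowed l_f values are {1, 3}.
For l_f = 1: m_f ∈ {m_i−1, m_i, m_i+1} ∩ [−1, 1] = {-1, 0, 1} → 3 states.
For l_f = 3: m_f ∈ {m_i−1, m_i, m_i+1} ∩ [−3, 3] = {-1, 0, 1} → 3 states.
Total: 6.

6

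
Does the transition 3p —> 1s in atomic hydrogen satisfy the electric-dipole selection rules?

allowed

Initial l = 1, final l = 0, so Δl = -1. E1 requires Δl = ±1: ✓.
All E1 selection rules are satisfied.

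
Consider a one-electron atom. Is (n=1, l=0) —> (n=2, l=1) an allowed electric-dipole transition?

allowed

Δl = 1 − 0 = +1; the E1 rule Δl = ±1 is ok.
All E1 selection rules are satisfied.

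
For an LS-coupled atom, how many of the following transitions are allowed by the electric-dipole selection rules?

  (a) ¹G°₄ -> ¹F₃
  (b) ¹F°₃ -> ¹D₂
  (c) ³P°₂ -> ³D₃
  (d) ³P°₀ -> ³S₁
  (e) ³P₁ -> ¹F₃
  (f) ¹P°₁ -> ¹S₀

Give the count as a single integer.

(a) allowed
(b) allowed
(c) allowed
(d) allowed
(e) forbidden (parity, ΔS, ΔL, ΔJ fail)
(f) allowed
Total allowed: 5 of 6.

5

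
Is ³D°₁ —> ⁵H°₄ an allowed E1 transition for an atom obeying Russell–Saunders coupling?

Parity must change: odd → odd — ✗.
ΔS = 0: S: 1 → 2 — ✗.
ΔL = 0, ±1 (not L=0↔0): L: 2 → 5, ΔL = +3 — ✗.
ΔJ = 0, ±1 (not J=0↔0): J: 1 → 4, ΔJ = +3 — ✗.
Rule(s) violated: parity, ΔS, ΔL, ΔJ.

forbidden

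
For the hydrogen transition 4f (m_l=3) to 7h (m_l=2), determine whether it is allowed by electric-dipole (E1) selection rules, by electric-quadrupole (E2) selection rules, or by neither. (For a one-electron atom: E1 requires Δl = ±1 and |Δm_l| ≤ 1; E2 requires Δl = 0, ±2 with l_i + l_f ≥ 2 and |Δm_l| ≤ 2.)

Δl = 5 − 3 = +2; l_i + l_f = 8.
Δm_l = -1.
E1 (Δl = ±1, |Δm_l| ≤ 1): not satisfied.
E2 (Δl = 0,±2, l_i+l_f ≥ 2, |Δm_l| ≤ 2): satisfied.

E2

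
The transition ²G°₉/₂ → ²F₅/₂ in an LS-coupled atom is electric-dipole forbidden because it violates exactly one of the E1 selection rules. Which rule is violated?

the ΔJ = 0, ±1 rule

Parity must change: odd → even — ok.
ΔS = 0: S: 1/2 → 1/2 — ok.
ΔL = 0, ±1 (not L=0↔0): L: 4 → 3, ΔL = -1 — ok.
ΔJ = 0, ±1 (not J=0↔0): J: 9/2 → 5/2, ΔJ = -2 — fails.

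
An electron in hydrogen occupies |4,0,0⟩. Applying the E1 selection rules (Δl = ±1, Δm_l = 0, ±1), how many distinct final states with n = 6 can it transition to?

3

E1 requires Δl = ±1, so l_f ∈ {-1, 1}; with 0 ≤ l_f ≤ n_f−1 = 5, the allowed l_f values are {1}.
For l_f = 1: m_f ∈ {m_i−1, m_i, m_i+1} ∩ [−1, 1] = {-1, 0, 1} → 3 states.
Total: 3.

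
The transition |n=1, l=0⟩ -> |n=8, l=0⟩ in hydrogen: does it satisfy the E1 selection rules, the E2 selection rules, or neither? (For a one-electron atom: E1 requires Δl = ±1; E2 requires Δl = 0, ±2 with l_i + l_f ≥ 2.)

neither

Δl = 0 − 0 = +0; l_i + l_f = 0.
E1 (Δl = ±1): not satisfied.
E2 (Δl = 0,±2, l_i+l_f ≥ 2): not satisfied.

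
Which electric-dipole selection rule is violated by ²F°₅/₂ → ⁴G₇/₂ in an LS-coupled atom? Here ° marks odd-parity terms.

Initial level: S=1/2, L=3, J=5/2, parity odd. Final level: S=3/2, L=4, J=7/2, parity even.
Parity must change: odd → even — passes.
ΔS = 0: S: 1/2 → 3/2 — fails.
ΔL = 0, ±1 (not L=0↔0): L: 3 → 4, ΔL = +1 — passes.
ΔJ = 0, ±1 (not J=0↔0): J: 5/2 → 7/2, ΔJ = +1 — passes.

the ΔS = 0 rule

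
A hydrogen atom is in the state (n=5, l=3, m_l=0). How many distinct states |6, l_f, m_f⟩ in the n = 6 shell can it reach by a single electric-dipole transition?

6

E1 requires Δl = ±1, so l_f ∈ {2, 4}; with 0 ≤ l_f ≤ n_f−1 = 5, the allowed l_f values are {2, 4}.
For l_f = 2: m_f ∈ {m_i−1, m_i, m_i+1} ∩ [−2, 2] = {-1, 0, 1} → 3 states.
For l_f = 4: m_f ∈ {m_i−1, m_i, m_i+1} ∩ [−4, 4] = {-1, 0, 1} → 3 states.
Total: 6.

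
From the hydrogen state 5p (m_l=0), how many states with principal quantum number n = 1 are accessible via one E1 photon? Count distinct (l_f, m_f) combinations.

1

E1 requires Δl = ±1, so l_f ∈ {0, 2}; with 0 ≤ l_f ≤ n_f−1 = 0, the allowed l_f values are {0}.
For l_f = 0: m_f ∈ {m_i−1, m_i, m_i+1} ∩ [−0, 0] = {0} → 1 state.
Total: 1.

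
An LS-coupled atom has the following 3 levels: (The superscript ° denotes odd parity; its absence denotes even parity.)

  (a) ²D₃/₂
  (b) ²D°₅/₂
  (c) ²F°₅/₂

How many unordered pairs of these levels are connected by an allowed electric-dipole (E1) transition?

(a)–(b): allowed.
(a)–(c): allowed.
(b)–(c): forbidden (parity).
Allowed pairs: 2 of 3.

2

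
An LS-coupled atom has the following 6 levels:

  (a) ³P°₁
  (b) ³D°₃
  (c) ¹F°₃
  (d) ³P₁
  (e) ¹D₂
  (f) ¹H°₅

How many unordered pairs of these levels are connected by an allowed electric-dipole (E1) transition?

2

(a)–(b): forbidden (parity, ΔJ).
(a)–(c): forbidden (parity, ΔS, ΔL, ΔJ).
(a)–(d): allowed.
(a)–(e): forbidden (ΔS).
(a)–(f): forbidden (parity, ΔS, ΔL, ΔJ).
(b)–(c): forbidden (parity, ΔS).
(b)–(d): forbidden (ΔJ).
(b)–(e): forbidden (ΔS).
(b)–(f): forbidden (parity, ΔS, ΔL, ΔJ).
(c)–(d): forbidden (ΔS, ΔL, ΔJ).
(c)–(e): allowed.
(c)–(f): forbidden (parity, ΔL, ΔJ).
(d)–(e): forbidden (parity, ΔS).
(d)–(f): forbidden (ΔS, ΔL, ΔJ).
(e)–(f): forbidden (ΔL, ΔJ).
Allowed pairs: 2 of 15.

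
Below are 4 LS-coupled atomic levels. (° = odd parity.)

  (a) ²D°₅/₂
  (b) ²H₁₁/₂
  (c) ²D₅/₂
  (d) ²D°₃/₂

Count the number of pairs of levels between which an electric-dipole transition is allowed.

(a)–(b): forbidden (ΔL, ΔJ).
(a)–(c): allowed.
(a)–(d): forbidden (parity).
(b)–(c): forbidden (parity, ΔL, ΔJ).
(b)–(d): forbidden (ΔL, ΔJ).
(c)–(d): allowed.
Allowed pairs: 2 of 6.

2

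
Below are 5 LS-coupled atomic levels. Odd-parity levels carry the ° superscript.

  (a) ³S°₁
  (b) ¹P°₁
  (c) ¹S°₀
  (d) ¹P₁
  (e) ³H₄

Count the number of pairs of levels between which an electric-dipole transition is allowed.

2

(a)–(b): forbidden (parity, ΔS).
(a)–(c): forbidden (parity, ΔS, ΔL).
(a)–(d): forbidden (ΔS).
(a)–(e): forbidden (ΔL, ΔJ).
(b)–(c): forbidden (parity).
(b)–(d): allowed.
(b)–(e): forbidden (ΔS, ΔL, ΔJ).
(c)–(d): allowed.
(c)–(e): forbidden (ΔS, ΔL, ΔJ).
(d)–(e): forbidden (parity, ΔS, ΔL, ΔJ).
Allowed pairs: 2 of 10.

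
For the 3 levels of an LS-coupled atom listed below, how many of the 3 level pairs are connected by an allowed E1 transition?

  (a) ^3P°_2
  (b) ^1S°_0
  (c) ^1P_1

(a)–(b): forbidden (parity, ΔS, ΔJ).
(a)–(c): forbidden (ΔS).
(b)–(c): allowed.
Allowed pairs: 1 of 3.

1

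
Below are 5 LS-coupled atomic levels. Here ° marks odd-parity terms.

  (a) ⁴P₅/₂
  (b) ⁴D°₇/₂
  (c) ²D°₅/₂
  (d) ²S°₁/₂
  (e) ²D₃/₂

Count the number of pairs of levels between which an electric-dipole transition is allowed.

2

(a)–(b): allowed.
(a)–(c): forbidden (ΔS).
(a)–(d): forbidden (ΔS, ΔJ).
(a)–(e): forbidden (parity, ΔS).
(b)–(c): forbidden (parity, ΔS).
(b)–(d): forbidden (parity, ΔS, ΔL, ΔJ).
(b)–(e): forbidden (ΔS, ΔJ).
(c)–(d): forbidden (parity, ΔL, ΔJ).
(c)–(e): allowed.
(d)–(e): forbidden (ΔL).
Allowed pairs: 2 of 10.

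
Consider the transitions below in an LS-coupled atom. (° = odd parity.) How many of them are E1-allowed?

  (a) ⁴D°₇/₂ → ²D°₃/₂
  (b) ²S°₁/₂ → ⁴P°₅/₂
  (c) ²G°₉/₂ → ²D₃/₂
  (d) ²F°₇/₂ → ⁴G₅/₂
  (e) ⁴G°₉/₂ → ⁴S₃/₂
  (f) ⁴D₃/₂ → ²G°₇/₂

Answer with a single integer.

(a) forbidden (parity, ΔS, ΔJ fail)
(b) forbidden (parity, ΔS, ΔJ fail)
(c) forbidden (ΔL, ΔJ fail)
(d) forbidden (ΔS fails)
(e) forbidden (ΔL, ΔJ fail)
(f) forbidden (ΔS, ΔL, ΔJ fail)
Total allowed: 0 of 6.

0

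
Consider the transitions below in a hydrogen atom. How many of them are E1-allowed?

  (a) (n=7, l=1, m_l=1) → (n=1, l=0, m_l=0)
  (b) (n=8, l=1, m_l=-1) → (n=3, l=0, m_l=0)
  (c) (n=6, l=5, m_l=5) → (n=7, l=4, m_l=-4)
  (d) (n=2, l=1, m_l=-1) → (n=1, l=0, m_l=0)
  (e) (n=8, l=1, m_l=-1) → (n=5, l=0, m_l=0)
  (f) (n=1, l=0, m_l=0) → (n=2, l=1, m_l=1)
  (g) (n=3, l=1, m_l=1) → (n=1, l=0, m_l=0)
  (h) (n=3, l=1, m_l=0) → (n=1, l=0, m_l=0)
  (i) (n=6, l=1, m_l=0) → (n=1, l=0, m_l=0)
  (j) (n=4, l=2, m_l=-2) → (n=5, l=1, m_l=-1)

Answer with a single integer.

9

(a) allowed
(b) allowed
(c) forbidden — Δm_l = -9 (E1 requires Δm_l = 0, ±1)
(d) allowed
(e) allowed
(f) allowed
(g) allowed
(h) allowed
(i) allowed
(j) allowed
Total allowed: 9 of 10.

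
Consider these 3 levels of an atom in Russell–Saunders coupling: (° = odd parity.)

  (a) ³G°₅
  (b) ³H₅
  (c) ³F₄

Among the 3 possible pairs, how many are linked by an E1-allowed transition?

2

(a)–(b): allowed.
(a)–(c): allowed.
(b)–(c): forbidden (parity, ΔL).
Allowed pairs: 2 of 3.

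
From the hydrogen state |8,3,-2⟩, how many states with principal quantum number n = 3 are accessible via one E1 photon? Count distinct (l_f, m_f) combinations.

2

E1 requires Δl = ±1, so l_f ∈ {2, 4}; with 0 ≤ l_f ≤ n_f−1 = 2, the allowed l_f values are {2}.
For l_f = 2: m_f ∈ {m_i−1, m_i, m_i+1} ∩ [−2, 2] = {-2, -1} → 2 states.
Total: 2.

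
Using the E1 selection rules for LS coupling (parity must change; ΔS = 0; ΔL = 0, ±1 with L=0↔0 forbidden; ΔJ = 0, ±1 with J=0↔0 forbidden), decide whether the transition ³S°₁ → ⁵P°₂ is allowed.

ΔL = 0, ±1 (not L=0↔0): L: 0 → 1, ΔL = +1 — passes.
Parity must change: odd → odd — fails.
ΔS = 0: S: 1 → 2 — fails.
ΔJ = 0, ±1 (not J=0↔0): J: 1 → 2, ΔJ = +1 — passes.
Rule(s) violated: parity, ΔS.

forbidden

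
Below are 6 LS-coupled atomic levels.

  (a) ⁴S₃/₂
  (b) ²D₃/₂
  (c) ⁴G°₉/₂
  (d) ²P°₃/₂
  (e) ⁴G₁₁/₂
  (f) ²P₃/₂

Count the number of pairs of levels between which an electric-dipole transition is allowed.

(a)–(b): forbidden (parity, ΔS, ΔL).
(a)–(c): forbidden (ΔL, ΔJ).
(a)–(d): forbidden (ΔS).
(a)–(e): forbidden (parity, ΔL, ΔJ).
(a)–(f): forbidden (parity, ΔS).
(b)–(c): forbidden (ΔS, ΔL, ΔJ).
(b)–(d): allowed.
(b)–(e): forbidden (parity, ΔS, ΔL, ΔJ).
(b)–(f): forbidden (parity).
(c)–(d): forbidden (parity, ΔS, ΔL, ΔJ).
(c)–(e): allowed.
(c)–(f): forbidden (ΔS, ΔL, ΔJ).
(d)–(e): forbidden (ΔS, ΔL, ΔJ).
(d)–(f): allowed.
(e)–(f): forbidden (parity, ΔS, ΔL, ΔJ).
Allowed pairs: 3 of 15.

3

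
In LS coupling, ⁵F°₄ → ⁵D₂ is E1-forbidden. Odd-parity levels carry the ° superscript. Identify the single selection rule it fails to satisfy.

Parity must change: odd → even — ok.
ΔS = 0: S: 2 → 2 — ok.
ΔL = 0, ±1 (not L=0↔0): L: 3 → 2, ΔL = -1 — ok.
ΔJ = 0, ±1 (not J=0↔0): J: 4 → 2, ΔJ = -2 — fails.

the ΔJ = 0, ±1 rule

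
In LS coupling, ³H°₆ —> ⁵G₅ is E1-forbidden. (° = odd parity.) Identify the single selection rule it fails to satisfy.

the ΔS = 0 rule

Reading off the term symbols: S 1→2, L 5→4, J 6→5, parity odd→even.
Parity must change: odd → even — passes.
ΔS = 0: S: 1 → 2 — fails.
ΔL = 0, ±1 (not L=0↔0): L: 5 → 4, ΔL = -1 — passes.
ΔJ = 0, ±1 (not J=0↔0): J: 6 → 5, ΔJ = -1 — passes.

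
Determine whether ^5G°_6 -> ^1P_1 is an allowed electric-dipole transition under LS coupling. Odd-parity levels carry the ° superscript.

forbidden

Parity must change: odd → even — satisfied.
ΔS = 0: S: 2 → 0 — violated.
ΔL = 0, ±1 (not L=0↔0): L: 4 → 1, ΔL = -3 — violated.
ΔJ = 0, ±1 (not J=0↔0): J: 6 → 1, ΔJ = -5 — violated.
Rule(s) violated: ΔS, ΔL, ΔJ.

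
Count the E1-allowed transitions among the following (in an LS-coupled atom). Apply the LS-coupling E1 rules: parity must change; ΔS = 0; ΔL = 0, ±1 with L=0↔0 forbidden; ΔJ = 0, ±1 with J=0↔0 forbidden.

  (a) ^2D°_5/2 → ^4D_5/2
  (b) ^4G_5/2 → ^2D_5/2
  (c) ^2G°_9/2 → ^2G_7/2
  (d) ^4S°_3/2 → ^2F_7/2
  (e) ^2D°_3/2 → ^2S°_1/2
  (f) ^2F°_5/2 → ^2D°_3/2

1

(a) forbidden (ΔS fails)
(b) forbidden (parity, ΔS, ΔL fail)
(c) allowed
(d) forbidden (ΔS, ΔL, ΔJ fail)
(e) forbidden (parity, ΔL fail)
(f) forbidden (parity fails)
Total allowed: 1 of 6.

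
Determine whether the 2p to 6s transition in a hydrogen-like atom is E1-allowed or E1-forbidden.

allowed

Initial l = 1, final l = 0, so Δl = -1. E1 requires Δl = ±1: satisfied.
All E1 selection rules are satisfied.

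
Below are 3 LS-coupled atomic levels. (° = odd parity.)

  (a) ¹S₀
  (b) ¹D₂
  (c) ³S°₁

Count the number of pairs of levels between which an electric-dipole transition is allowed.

0

(a)–(b): forbidden (parity, ΔL, ΔJ).
(a)–(c): forbidden (ΔS, ΔL).
(b)–(c): forbidden (ΔS, ΔL).
Allowed pairs: 0 of 3.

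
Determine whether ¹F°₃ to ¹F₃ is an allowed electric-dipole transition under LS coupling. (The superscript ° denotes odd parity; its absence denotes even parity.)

allowed

Reading off the term symbols: S 0→0, L 3→3, J 3→3, parity odd→even.
Parity must change: odd → even — passes.
ΔS = 0: S: 0 → 0 — passes.
ΔL = 0, ±1 (not L=0↔0): L: 3 → 3, ΔL = +0 — passes.
ΔJ = 0, ±1 (not J=0↔0): J: 3 → 3, ΔJ = +0 — passes.
All four E1 rules are satisfied.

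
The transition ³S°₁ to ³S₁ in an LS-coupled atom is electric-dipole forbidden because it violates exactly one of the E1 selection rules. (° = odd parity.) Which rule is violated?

Parity must change: odd → even — passes.
ΔS = 0: S: 1 → 1 — passes.
ΔL = 0, ±1 (not L=0↔0): L: 0 → 0, ΔL = +0 — fails.
ΔJ = 0, ±1 (not J=0↔0): J: 1 → 1, ΔJ = +0 — passes.

the L=0 ↔ L=0 exclusion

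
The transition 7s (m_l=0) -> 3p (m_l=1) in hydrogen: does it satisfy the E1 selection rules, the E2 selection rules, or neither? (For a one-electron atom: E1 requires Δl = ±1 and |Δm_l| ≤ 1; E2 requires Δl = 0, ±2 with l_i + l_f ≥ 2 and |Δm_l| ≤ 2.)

E1

Δl = 1 − 0 = +1; l_i + l_f = 1.
Δm_l = +1.
E1 (Δl = ±1, |Δm_l| ≤ 1): satisfied.
E2 (Δl = 0,±2, l_i+l_f ≥ 2, |Δm_l| ≤ 2): not satisfied.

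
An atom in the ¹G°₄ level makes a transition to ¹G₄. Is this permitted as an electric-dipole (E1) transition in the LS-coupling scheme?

allowed

Reading off the term symbols: S 0→0, L 4→4, J 4→4, parity odd→even.
Parity must change: odd → even — ok.
ΔS = 0: S: 0 → 0 — ok.
ΔL = 0, ±1 (not L=0↔0): L: 4 → 4, ΔL = +0 — ok.
ΔJ = 0, ±1 (not J=0↔0): J: 4 → 4, ΔJ = +0 — ok.
All four E1 rules are satisfied.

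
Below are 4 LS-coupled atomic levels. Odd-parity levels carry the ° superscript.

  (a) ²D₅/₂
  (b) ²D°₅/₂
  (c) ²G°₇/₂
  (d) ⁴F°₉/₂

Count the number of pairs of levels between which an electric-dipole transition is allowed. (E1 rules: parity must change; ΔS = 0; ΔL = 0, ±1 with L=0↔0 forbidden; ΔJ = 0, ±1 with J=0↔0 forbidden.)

(a)–(b): allowed.
(a)–(c): forbidden (ΔL).
(a)–(d): forbidden (ΔS, ΔJ).
(b)–(c): forbidden (parity, ΔL).
(b)–(d): forbidden (parity, ΔS, ΔJ).
(c)–(d): forbidden (parity, ΔS).
Allowed pairs: 1 of 6.

1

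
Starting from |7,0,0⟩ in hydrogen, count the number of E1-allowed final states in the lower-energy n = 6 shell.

E1 requires Δl = ±1, so l_f ∈ {-1, 1}; with 0 ≤ l_f ≤ n_f−1 = 5, the allowed l_f values are {1}.
For l_f = 1: m_f ∈ {m_i−1, m_i, m_i+1} ∩ [−1, 1] = {-1, 0, 1} → 3 states.
Total: 3.

3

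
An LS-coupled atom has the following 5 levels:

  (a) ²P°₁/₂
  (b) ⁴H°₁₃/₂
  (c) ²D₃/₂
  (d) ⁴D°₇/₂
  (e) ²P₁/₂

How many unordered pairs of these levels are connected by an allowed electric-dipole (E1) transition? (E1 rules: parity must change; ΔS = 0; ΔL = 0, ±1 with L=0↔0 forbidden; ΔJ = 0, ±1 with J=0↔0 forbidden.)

2

(a)–(b): forbidden (parity, ΔS, ΔL, ΔJ).
(a)–(c): allowed.
(a)–(d): forbidden (parity, ΔS, ΔJ).
(a)–(e): allowed.
(b)–(c): forbidden (ΔS, ΔL, ΔJ).
(b)–(d): forbidden (parity, ΔL, ΔJ).
(b)–(e): forbidden (ΔS, ΔL, ΔJ).
(c)–(d): forbidden (ΔS, ΔJ).
(c)–(e): forbidden (parity).
(d)–(e): forbidden (ΔS, ΔJ).
Allowed pairs: 2 of 10.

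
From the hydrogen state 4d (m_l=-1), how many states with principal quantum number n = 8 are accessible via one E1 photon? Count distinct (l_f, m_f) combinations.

E1 requires Δl = ±1, so l_f ∈ {1, 3}; with 0 ≤ l_f ≤ n_f−1 = 7, the allowed l_f values are {1, 3}.
For l_f = 1: m_f ∈ {m_i−1, m_i, m_i+1} ∩ [−1, 1] = {-1, 0} → 2 states.
For l_f = 3: m_f ∈ {m_i−1, m_i, m_i+1} ∩ [−3, 3] = {-2, -1, 0} → 3 states.
Total: 5.

5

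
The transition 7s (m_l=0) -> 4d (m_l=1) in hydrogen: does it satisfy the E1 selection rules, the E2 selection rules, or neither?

Δl = 2 − 0 = +2; l_i + l_f = 2.
Δm_l = +1.
E1 (Δl = ±1, |Δm_l| ≤ 1): not satisfied.
E2 (Δl = 0,±2, l_i+l_f ≥ 2, |Δm_l| ≤ 2): satisfied.

E2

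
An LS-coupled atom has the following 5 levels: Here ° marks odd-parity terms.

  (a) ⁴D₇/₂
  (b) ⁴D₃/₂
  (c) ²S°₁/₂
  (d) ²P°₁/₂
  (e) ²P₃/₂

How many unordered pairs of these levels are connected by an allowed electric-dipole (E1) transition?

(a)–(b): forbidden (parity, ΔJ).
(a)–(c): forbidden (ΔS, ΔL, ΔJ).
(a)–(d): forbidden (ΔS, ΔJ).
(a)–(e): forbidden (parity, ΔS, ΔJ).
(b)–(c): forbidden (ΔS, ΔL).
(b)–(d): forbidden (ΔS).
(b)–(e): forbidden (parity, ΔS).
(c)–(d): forbidden (parity).
(c)–(e): allowed.
(d)–(e): allowed.
Allowed pairs: 2 of 10.

2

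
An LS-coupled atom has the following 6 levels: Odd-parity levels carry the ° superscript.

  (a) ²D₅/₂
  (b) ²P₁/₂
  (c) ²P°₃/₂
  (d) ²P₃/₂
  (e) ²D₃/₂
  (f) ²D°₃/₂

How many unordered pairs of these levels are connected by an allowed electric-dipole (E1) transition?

8

(a)–(b): forbidden (parity, ΔJ).
(a)–(c): allowed.
(a)–(d): forbidden (parity).
(a)–(e): forbidden (parity).
(a)–(f): allowed.
(b)–(c): allowed.
(b)–(d): forbidden (parity).
(b)–(e): forbidden (parity).
(b)–(f): allowed.
(c)–(d): allowed.
(c)–(e): allowed.
(c)–(f): forbidden (parity).
(d)–(e): forbidden (parity).
(d)–(f): allowed.
(e)–(f): allowed.
Allowed pairs: 8 of 15.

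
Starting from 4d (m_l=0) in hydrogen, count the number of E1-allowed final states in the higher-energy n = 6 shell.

E1 requires Δl = ±1, so l_f ∈ {1, 3}; with 0 ≤ l_f ≤ n_f−1 = 5, the allowed l_f values are {1, 3}.
For l_f = 1: m_f ∈ {m_i−1, m_i, m_i+1} ∩ [−1, 1] = {-1, 0, 1} → 3 states.
For l_f = 3: m_f ∈ {m_i−1, m_i, m_i+1} ∩ [−3, 3] = {-1, 0, 1} → 3 states.
Total: 6.

6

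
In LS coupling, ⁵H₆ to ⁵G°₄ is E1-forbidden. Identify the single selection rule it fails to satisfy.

the ΔJ = 0, ±1 rule

Parity must change: even → odd — ✓.
ΔS = 0: S: 2 → 2 — ✓.
ΔL = 0, ±1 (not L=0↔0): L: 5 → 4, ΔL = -1 — ✓.
ΔJ = 0, ±1 (not J=0↔0): J: 6 → 4, ΔJ = -2 — ✗.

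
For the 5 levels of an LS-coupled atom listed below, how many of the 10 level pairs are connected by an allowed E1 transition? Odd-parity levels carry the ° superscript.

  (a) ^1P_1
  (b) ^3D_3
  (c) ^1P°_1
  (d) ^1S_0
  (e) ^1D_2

(a)–(b): forbidden (parity, ΔS, ΔJ).
(a)–(c): allowed.
(a)–(d): forbidden (parity).
(a)–(e): forbidden (parity).
(b)–(c): forbidden (ΔS, ΔJ).
(b)–(d): forbidden (parity, ΔS, ΔL, ΔJ).
(b)–(e): forbidden (parity, ΔS).
(c)–(d): allowed.
(c)–(e): allowed.
(d)–(e): forbidden (parity, ΔL, ΔJ).
Allowed pairs: 3 of 10.

3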